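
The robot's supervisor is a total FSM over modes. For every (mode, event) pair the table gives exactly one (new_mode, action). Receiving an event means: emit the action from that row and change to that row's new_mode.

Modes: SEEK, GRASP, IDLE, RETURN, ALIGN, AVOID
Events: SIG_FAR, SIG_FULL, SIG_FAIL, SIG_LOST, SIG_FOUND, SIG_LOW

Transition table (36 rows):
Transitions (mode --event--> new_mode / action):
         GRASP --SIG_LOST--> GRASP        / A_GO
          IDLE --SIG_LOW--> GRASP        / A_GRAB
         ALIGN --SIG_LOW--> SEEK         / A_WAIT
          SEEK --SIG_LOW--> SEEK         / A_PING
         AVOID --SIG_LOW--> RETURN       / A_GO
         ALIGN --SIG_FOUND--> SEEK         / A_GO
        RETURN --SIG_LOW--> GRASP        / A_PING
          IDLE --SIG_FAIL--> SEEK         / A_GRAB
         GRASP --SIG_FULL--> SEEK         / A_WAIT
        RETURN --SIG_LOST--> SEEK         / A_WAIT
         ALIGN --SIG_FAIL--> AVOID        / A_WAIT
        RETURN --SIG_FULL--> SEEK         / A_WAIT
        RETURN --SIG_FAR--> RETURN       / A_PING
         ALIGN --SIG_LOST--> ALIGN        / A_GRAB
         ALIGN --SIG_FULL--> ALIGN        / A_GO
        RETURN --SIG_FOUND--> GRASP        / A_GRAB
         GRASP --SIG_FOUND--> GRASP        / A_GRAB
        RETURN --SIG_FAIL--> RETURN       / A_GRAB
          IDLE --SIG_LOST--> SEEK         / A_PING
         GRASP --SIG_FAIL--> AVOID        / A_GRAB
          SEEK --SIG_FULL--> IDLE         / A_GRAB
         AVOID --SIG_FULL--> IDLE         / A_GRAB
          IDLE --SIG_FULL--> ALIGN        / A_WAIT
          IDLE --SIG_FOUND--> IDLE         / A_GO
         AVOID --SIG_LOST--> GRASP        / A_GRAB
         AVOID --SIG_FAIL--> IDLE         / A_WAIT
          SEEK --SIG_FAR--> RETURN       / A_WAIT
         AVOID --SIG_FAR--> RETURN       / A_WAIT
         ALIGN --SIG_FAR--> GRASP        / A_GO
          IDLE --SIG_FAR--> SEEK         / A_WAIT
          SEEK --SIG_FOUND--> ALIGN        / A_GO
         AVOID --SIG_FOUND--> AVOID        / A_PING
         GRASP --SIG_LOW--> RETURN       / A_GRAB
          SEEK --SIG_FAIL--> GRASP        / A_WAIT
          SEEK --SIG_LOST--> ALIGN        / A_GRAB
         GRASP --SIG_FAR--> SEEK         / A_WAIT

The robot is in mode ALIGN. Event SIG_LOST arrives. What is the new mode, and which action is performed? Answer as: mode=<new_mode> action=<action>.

current mode = ALIGN; filter table to that mode:
  (ALIGN, SIG_LOW) → (SEEK, A_WAIT)
  (ALIGN, SIG_FOUND) → (SEEK, A_GO)
  (ALIGN, SIG_FAIL) → (AVOID, A_WAIT)
  (ALIGN, SIG_LOST) → (ALIGN, A_GRAB)  ← event matches
  (ALIGN, SIG_FULL) → (ALIGN, A_GO)
  (ALIGN, SIG_FAR) → (GRASP, A_GO)
event = SIG_LOST selects (ALIGN, A_GRAB)

mode=ALIGN action=A_GRAB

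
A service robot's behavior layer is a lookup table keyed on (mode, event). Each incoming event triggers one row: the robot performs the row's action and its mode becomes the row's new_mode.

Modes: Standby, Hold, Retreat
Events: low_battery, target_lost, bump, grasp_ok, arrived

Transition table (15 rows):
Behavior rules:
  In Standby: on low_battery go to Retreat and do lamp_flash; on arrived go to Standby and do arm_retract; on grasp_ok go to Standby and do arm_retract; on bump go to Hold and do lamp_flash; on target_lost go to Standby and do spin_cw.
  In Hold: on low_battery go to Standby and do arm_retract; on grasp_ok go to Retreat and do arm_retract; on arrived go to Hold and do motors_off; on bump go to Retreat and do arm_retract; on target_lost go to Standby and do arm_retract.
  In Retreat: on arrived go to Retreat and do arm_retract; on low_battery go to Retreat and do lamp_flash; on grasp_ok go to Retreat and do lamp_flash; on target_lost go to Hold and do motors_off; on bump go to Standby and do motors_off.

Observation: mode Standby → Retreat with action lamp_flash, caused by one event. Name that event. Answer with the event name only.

low_battery

try low_battery: (Standby, low_battery) → (Retreat, lamp_flash)  ← matches
try target_lost: (Standby, target_lost) → (Standby, spin_cw)
try bump: (Standby, bump) → (Hold, lamp_flash)
try grasp_ok: (Standby, grasp_ok) → (Standby, arm_retract)
try arrived: (Standby, arrived) → (Standby, arm_retract)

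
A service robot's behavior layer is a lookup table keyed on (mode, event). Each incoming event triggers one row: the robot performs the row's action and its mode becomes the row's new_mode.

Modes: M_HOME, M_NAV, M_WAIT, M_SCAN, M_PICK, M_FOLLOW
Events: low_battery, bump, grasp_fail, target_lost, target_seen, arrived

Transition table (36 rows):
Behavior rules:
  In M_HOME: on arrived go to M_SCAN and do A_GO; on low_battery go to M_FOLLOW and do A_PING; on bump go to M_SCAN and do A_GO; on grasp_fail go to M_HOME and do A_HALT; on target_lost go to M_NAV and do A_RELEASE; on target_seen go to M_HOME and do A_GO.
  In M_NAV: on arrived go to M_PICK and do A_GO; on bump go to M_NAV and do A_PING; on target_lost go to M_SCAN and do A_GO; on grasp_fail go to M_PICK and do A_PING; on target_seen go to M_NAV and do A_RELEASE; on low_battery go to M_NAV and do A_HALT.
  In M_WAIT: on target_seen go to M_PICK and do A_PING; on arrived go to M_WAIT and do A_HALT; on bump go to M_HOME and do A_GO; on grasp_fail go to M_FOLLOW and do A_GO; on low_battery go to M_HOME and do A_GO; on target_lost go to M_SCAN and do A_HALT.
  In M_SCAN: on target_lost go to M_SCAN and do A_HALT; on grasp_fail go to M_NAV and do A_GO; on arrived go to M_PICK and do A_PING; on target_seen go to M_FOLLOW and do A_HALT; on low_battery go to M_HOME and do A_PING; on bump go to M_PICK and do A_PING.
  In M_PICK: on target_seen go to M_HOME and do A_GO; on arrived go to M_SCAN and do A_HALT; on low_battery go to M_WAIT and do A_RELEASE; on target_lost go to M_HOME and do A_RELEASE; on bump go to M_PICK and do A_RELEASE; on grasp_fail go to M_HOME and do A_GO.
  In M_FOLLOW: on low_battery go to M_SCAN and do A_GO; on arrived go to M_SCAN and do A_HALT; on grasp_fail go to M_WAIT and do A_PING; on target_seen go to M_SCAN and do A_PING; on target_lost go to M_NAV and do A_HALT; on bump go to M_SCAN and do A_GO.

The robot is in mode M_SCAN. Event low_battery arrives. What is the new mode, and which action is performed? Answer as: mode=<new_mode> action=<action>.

mode=M_HOME action=A_PING

current mode = M_SCAN; filter table to that mode:
  (M_SCAN, target_lost) → (M_SCAN, A_HALT)
  (M_SCAN, grasp_fail) → (M_NAV, A_GO)
  (M_SCAN, arrived) → (M_PICK, A_PING)
  (M_SCAN, target_seen) → (M_FOLLOW, A_HALT)
  (M_SCAN, low_battery) → (M_HOME, A_PING)  ← event matches
  (M_SCAN, bump) → (M_PICK, A_PING)
event = low_battery selects (M_HOME, A_PING)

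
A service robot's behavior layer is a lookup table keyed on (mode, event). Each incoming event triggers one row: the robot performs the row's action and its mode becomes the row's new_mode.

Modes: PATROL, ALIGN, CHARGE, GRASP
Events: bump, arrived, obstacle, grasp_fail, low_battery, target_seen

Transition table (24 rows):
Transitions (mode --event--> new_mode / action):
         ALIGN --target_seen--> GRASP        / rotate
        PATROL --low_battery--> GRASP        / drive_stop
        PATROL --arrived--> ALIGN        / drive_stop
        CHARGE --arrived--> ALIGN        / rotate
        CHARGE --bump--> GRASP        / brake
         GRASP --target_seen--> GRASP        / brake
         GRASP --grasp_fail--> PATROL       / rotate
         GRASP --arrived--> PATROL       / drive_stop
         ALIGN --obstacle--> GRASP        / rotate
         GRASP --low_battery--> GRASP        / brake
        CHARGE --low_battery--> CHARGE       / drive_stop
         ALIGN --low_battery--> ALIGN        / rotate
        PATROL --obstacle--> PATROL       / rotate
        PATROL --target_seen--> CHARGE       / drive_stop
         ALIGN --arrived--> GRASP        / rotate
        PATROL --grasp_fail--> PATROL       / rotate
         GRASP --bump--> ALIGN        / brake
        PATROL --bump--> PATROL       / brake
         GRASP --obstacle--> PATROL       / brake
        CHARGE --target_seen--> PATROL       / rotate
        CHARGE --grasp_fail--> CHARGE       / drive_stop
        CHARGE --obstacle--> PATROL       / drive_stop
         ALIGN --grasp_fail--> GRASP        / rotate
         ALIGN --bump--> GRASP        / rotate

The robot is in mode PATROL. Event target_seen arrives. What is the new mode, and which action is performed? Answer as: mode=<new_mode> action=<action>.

mode=CHARGE action=drive_stop

current mode = PATROL; filter table to that mode:
  (PATROL, low_battery) → (GRASP, drive_stop)
  (PATROL, arrived) → (ALIGN, drive_stop)
  (PATROL, obstacle) → (PATROL, rotate)
  (PATROL, target_seen) → (CHARGE, drive_stop)  ← event matches
  (PATROL, grasp_fail) → (PATROL, rotate)
  (PATROL, bump) → (PATROL, brake)
event = target_seen selects (CHARGE, drive_stop)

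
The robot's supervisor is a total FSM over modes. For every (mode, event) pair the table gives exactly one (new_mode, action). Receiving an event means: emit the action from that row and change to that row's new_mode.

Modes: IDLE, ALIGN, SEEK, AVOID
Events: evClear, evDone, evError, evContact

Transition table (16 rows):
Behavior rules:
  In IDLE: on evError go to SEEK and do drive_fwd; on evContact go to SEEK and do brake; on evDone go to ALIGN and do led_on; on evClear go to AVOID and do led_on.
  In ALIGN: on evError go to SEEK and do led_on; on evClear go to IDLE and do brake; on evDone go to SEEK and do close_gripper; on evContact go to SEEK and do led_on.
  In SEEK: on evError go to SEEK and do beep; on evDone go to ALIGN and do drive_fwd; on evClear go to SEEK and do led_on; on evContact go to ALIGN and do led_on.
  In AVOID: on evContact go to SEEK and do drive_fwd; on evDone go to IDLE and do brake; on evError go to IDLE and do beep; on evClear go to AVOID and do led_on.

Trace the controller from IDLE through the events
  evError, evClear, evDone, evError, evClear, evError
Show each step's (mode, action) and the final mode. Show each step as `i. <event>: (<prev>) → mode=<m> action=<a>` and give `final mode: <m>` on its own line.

final mode: SEEK

1. evError: (IDLE) → mode=SEEK action=drive_fwd
2. evClear: (SEEK) → mode=SEEK action=led_on
3. evDone: (SEEK) → mode=ALIGN action=drive_fwd
4. evError: (ALIGN) → mode=SEEK action=led_on
5. evClear: (SEEK) → mode=SEEK action=led_on
6. evError: (SEEK) → mode=SEEK action=beep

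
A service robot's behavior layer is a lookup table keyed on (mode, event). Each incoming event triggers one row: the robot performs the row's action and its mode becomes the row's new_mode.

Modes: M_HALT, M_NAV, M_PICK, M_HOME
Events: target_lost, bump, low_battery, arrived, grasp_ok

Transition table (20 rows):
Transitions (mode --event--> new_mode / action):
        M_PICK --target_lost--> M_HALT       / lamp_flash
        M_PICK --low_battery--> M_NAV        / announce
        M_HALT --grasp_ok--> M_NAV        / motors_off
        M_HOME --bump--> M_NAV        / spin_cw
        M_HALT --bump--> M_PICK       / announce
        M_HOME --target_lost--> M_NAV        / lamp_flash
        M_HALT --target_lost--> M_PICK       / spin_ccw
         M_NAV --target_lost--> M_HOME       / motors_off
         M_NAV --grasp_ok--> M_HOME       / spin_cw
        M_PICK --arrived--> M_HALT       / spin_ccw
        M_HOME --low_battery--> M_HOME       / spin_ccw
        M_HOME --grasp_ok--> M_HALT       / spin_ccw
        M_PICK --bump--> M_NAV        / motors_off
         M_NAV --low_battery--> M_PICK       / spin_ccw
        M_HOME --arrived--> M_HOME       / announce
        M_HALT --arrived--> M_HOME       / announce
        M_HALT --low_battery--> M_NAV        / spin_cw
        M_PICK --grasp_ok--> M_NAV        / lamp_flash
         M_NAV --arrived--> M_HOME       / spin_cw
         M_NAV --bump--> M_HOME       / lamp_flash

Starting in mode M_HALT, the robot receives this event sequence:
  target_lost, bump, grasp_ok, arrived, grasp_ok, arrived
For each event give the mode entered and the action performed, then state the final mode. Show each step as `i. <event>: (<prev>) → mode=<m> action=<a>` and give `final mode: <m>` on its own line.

final mode: M_HOME

1. target_lost: (M_HALT) → mode=M_PICK action=spin_ccw
2. bump: (M_PICK) → mode=M_NAV action=motors_off
3. grasp_ok: (M_NAV) → mode=M_HOME action=spin_cw
4. arrived: (M_HOME) → mode=M_HOME action=announce
5. grasp_ok: (M_HOME) → mode=M_HALT action=spin_ccw
6. arrived: (M_HALT) → mode=M_HOME action=announce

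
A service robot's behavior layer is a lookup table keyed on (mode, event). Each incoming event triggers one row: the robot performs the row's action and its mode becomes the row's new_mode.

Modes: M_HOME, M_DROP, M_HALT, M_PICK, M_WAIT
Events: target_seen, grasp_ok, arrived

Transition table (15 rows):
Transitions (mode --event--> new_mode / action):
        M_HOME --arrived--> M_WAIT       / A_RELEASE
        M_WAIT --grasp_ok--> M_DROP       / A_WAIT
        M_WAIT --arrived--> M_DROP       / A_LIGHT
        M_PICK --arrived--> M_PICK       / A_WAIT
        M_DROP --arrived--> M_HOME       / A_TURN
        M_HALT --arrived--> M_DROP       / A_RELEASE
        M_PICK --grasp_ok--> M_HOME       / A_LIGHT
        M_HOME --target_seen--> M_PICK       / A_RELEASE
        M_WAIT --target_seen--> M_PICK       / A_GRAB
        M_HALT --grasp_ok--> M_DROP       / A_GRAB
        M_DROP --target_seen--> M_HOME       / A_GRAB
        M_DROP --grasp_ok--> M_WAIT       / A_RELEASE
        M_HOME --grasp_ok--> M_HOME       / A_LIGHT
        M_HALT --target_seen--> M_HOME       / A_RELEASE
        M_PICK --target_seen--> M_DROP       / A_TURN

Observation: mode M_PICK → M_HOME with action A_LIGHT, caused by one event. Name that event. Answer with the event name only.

grasp_ok

try target_seen: (M_PICK, target_seen) → (M_DROP, A_TURN)
try grasp_ok: (M_PICK, grasp_ok) → (M_HOME, A_LIGHT)  ← matches
try arrived: (M_PICK, arrived) → (M_PICK, A_WAIT)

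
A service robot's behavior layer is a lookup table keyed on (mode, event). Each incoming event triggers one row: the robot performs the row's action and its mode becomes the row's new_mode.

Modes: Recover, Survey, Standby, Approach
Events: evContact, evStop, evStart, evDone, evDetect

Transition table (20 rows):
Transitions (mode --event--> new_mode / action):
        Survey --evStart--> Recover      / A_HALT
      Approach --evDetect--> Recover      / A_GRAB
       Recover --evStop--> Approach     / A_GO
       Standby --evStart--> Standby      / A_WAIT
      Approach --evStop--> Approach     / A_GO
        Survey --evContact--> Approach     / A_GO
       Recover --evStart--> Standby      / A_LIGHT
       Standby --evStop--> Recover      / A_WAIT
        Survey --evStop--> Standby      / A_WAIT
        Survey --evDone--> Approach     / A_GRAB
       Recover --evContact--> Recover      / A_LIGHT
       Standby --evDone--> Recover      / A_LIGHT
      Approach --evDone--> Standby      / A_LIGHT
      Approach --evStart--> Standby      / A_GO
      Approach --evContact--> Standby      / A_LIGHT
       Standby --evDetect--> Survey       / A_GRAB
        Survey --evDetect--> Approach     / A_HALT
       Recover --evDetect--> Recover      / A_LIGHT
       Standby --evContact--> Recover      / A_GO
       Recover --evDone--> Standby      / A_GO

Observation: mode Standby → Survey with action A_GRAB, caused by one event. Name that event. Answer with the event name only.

try evContact: (Standby, evContact) → (Recover, A_GO)
try evStop: (Standby, evStop) → (Recover, A_WAIT)
try evStart: (Standby, evStart) → (Standby, A_WAIT)
try evDone: (Standby, evDone) → (Recover, A_LIGHT)
try evDetect: (Standby, evDetect) → (Survey, A_GRAB)  ← matches

evDetect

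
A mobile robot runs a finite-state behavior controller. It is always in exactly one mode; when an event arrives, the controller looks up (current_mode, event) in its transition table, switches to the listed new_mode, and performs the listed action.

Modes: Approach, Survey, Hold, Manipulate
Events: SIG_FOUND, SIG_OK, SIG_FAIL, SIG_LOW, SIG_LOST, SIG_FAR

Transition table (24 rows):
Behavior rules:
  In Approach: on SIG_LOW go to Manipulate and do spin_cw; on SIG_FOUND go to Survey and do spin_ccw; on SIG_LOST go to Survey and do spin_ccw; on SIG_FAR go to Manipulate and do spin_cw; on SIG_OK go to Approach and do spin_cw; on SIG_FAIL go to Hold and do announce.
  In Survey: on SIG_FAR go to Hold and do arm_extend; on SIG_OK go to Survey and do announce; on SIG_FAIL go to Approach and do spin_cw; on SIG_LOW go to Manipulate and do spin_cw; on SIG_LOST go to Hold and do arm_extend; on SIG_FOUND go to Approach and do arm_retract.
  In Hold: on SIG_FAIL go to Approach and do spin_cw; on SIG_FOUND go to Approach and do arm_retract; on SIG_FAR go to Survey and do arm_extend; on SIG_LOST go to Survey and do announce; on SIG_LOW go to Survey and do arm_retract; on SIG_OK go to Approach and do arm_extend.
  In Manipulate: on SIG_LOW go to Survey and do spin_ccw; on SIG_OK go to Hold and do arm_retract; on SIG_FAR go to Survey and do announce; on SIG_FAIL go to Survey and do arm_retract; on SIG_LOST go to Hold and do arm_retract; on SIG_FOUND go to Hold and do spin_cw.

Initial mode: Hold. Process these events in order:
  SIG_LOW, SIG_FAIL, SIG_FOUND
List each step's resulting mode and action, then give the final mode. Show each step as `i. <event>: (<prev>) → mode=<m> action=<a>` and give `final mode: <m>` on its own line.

final mode: Survey

1. SIG_LOW: (Hold) → mode=Survey action=arm_retract
2. SIG_FAIL: (Survey) → mode=Approach action=spin_cw
3. SIG_FOUND: (Approach) → mode=Survey action=spin_ccw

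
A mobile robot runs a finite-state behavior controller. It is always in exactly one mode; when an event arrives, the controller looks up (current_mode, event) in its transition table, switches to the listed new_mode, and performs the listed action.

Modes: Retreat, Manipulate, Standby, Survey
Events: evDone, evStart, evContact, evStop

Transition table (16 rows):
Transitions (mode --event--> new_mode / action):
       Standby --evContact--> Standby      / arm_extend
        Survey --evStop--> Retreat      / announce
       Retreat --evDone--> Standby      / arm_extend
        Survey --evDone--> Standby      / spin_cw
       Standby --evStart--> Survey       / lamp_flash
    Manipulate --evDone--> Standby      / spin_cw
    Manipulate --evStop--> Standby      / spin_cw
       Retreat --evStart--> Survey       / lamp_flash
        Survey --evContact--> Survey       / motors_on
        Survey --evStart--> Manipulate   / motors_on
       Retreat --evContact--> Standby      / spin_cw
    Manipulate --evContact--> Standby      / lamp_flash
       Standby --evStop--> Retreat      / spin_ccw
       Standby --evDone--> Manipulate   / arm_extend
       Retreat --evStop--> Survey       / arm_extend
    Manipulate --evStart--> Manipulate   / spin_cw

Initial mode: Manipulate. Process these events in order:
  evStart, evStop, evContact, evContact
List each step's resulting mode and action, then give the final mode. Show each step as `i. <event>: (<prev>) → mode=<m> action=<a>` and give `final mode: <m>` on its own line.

1. evStart: (Manipulate) → mode=Manipulate action=spin_cw
2. evStop: (Manipulate) → mode=Standby action=spin_cw
3. evContact: (Standby) → mode=Standby action=arm_extend
4. evContact: (Standby) → mode=Standby action=arm_extend

final mode: Standby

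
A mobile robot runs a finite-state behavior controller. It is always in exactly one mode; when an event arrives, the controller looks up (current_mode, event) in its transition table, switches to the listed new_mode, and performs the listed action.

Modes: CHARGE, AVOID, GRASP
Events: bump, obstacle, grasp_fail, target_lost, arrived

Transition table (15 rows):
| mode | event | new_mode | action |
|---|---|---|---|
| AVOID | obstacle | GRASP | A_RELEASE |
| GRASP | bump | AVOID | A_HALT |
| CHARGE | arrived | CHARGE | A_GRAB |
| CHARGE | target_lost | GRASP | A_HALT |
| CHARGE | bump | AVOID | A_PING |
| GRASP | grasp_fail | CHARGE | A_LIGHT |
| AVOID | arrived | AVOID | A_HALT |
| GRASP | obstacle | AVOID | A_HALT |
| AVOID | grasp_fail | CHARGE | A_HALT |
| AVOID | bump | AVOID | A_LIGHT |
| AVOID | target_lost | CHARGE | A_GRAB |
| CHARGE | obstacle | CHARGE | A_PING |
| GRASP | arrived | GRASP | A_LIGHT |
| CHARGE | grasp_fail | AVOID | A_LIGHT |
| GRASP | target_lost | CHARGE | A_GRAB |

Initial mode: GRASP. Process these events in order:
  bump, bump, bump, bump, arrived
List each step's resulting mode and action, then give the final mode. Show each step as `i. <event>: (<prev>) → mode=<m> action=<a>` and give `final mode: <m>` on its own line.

1. bump: (GRASP) → mode=AVOID action=A_HALT
2. bump: (AVOID) → mode=AVOID action=A_LIGHT
3. bump: (AVOID) → mode=AVOID action=A_LIGHT
4. bump: (AVOID) → mode=AVOID action=A_LIGHT
5. arrived: (AVOID) → mode=AVOID action=A_HALT

final mode: AVOID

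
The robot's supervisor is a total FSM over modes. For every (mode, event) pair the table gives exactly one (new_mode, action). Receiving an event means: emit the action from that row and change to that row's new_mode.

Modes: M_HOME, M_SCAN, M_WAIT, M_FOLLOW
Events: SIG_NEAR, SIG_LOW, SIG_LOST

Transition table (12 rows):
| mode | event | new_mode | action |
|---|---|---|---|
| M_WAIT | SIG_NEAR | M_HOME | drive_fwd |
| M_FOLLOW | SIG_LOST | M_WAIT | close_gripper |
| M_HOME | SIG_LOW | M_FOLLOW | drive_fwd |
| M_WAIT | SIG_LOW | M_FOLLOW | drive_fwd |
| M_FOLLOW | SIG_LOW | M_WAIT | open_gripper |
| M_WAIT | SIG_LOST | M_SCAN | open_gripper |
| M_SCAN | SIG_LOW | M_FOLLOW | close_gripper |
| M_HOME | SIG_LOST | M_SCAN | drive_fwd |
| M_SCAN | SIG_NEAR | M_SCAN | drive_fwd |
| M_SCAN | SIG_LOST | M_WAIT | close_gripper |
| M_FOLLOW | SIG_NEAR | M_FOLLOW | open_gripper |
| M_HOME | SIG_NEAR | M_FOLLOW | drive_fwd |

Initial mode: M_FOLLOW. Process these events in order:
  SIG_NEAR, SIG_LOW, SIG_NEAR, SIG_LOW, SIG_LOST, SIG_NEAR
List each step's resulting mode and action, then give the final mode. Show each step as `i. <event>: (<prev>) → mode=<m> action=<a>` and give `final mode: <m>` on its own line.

final mode: M_HOME

1. SIG_NEAR: (M_FOLLOW) → mode=M_FOLLOW action=open_gripper
2. SIG_LOW: (M_FOLLOW) → mode=M_WAIT action=open_gripper
3. SIG_NEAR: (M_WAIT) → mode=M_HOME action=drive_fwd
4. SIG_LOW: (M_HOME) → mode=M_FOLLOW action=drive_fwd
5. SIG_LOST: (M_FOLLOW) → mode=M_WAIT action=close_gripper
6. SIG_NEAR: (M_WAIT) → mode=M_HOME action=drive_fwd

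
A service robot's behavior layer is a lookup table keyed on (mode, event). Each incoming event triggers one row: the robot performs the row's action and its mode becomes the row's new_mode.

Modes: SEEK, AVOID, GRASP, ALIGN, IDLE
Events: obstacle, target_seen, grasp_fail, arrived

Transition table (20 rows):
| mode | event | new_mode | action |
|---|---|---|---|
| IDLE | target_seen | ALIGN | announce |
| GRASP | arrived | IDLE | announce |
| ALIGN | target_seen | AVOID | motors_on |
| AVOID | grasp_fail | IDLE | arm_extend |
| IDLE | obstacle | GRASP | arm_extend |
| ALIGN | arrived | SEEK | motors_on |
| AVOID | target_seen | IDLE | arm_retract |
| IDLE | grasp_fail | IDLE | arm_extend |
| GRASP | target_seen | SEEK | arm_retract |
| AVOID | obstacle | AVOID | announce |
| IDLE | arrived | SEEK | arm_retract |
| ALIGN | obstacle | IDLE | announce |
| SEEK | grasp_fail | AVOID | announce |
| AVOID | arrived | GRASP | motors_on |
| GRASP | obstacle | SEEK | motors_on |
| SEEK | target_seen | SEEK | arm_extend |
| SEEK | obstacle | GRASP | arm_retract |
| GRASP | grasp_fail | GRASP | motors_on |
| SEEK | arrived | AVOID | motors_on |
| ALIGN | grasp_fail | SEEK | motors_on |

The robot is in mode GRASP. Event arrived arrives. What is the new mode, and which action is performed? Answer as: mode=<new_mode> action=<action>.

current mode = GRASP; filter table to that mode:
  (GRASP, arrived) → (IDLE, announce)  ← event matches
  (GRASP, target_seen) → (SEEK, arm_retract)
  (GRASP, obstacle) → (SEEK, motors_on)
  (GRASP, grasp_fail) → (GRASP, motors_on)
event = arrived selects (IDLE, announce)

mode=IDLE action=announce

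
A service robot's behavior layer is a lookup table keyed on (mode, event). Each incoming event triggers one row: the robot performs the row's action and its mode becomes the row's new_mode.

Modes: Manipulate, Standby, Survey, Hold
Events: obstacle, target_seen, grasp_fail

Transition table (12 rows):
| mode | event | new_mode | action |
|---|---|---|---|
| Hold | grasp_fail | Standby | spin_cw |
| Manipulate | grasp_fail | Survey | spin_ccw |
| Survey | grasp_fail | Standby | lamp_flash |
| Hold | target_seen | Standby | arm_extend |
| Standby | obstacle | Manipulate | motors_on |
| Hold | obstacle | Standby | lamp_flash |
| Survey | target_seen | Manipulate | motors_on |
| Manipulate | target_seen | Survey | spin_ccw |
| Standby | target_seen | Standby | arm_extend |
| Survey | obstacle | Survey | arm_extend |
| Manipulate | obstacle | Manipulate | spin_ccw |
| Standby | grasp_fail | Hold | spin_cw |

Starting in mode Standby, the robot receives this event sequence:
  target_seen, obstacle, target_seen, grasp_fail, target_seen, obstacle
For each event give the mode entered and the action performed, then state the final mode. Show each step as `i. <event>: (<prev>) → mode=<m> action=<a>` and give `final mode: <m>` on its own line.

1. target_seen: (Standby) → mode=Standby action=arm_extend
2. obstacle: (Standby) → mode=Manipulate action=motors_on
3. target_seen: (Manipulate) → mode=Survey action=spin_ccw
4. grasp_fail: (Survey) → mode=Standby action=lamp_flash
5. target_seen: (Standby) → mode=Standby action=arm_extend
6. obstacle: (Standby) → mode=Manipulate action=motors_on

final mode: Manipulate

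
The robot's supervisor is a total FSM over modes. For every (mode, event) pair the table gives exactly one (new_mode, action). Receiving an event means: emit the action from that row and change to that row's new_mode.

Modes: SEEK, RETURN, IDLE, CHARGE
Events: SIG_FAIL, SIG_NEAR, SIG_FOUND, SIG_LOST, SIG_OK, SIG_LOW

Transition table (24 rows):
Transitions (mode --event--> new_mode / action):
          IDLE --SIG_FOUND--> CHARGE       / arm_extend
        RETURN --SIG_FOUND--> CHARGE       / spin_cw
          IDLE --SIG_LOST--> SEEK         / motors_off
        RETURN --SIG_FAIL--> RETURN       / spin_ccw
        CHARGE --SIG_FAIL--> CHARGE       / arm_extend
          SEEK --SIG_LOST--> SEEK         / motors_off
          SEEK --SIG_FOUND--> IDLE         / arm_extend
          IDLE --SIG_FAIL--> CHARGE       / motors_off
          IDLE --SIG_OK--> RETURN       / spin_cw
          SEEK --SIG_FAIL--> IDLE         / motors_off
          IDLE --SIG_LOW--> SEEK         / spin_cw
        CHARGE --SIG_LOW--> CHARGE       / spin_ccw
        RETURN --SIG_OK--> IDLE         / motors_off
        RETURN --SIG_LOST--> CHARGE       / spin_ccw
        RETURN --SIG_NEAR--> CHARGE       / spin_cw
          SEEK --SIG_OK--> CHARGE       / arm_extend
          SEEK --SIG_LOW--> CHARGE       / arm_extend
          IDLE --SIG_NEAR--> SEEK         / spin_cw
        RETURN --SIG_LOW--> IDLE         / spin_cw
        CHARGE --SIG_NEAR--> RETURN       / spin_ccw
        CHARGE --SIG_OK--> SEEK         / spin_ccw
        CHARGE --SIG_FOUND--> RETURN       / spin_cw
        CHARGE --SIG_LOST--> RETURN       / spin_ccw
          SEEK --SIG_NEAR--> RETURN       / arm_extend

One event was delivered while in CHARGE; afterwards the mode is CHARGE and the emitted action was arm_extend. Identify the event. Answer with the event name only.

try SIG_FAIL: (CHARGE, SIG_FAIL) → (CHARGE, arm_extend)  ← matches
try SIG_NEAR: (CHARGE, SIG_NEAR) → (RETURN, spin_ccw)
try SIG_FOUND: (CHARGE, SIG_FOUND) → (RETURN, spin_cw)
try SIG_LOST: (CHARGE, SIG_LOST) → (RETURN, spin_ccw)
try SIG_OK: (CHARGE, SIG_OK) → (SEEK, spin_ccw)
try SIG_LOW: (CHARGE, SIG_LOW) → (CHARGE, spin_ccw)

SIG_FAIL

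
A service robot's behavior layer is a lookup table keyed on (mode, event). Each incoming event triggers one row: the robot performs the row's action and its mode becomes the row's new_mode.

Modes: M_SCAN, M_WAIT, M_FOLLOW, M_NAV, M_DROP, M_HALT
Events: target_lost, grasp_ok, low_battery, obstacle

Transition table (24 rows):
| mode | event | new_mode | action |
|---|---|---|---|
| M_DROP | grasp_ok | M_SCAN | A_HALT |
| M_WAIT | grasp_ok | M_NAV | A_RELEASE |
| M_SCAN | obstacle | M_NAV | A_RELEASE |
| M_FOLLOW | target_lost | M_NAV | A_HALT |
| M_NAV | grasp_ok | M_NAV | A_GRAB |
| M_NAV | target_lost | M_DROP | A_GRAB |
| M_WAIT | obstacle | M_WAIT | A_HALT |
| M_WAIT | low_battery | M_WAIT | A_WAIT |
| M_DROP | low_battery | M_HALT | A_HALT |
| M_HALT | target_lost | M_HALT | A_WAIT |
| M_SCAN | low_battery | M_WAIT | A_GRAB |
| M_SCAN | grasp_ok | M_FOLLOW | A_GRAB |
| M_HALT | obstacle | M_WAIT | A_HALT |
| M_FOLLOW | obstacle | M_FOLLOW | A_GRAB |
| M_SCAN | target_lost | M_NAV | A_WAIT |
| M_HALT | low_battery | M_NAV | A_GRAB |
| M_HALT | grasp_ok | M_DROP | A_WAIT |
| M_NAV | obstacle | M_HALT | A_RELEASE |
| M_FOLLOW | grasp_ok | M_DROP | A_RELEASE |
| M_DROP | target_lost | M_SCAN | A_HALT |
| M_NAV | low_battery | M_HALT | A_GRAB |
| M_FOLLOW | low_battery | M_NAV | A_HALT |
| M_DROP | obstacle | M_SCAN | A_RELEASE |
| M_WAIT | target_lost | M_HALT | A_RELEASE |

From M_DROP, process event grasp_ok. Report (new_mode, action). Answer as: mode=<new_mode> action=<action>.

current mode = M_DROP; filter table to that mode:
  (M_DROP, grasp_ok) → (M_SCAN, A_HALT)  ← event matches
  (M_DROP, low_battery) → (M_HALT, A_HALT)
  (M_DROP, target_lost) → (M_SCAN, A_HALT)
  (M_DROP, obstacle) → (M_SCAN, A_RELEASE)
event = grasp_ok selects (M_SCAN, A_HALT)

mode=M_SCAN action=A_HALT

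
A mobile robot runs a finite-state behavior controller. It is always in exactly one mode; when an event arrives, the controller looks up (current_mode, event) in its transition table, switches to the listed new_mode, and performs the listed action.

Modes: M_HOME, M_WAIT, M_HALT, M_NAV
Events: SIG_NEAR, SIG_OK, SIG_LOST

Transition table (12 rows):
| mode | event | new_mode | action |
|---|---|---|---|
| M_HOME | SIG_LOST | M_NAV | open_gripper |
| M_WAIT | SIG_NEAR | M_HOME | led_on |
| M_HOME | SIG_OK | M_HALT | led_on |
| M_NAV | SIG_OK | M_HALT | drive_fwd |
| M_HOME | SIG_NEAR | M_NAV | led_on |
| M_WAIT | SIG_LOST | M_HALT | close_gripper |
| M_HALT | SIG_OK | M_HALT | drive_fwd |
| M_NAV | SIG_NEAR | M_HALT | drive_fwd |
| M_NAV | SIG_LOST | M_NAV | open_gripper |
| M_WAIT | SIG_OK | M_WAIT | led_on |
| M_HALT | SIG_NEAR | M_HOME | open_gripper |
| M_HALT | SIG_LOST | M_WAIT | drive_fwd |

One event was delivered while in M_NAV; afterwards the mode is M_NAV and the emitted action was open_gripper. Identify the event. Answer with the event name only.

SIG_LOST

try SIG_NEAR: (M_NAV, SIG_NEAR) → (M_HALT, drive_fwd)
try SIG_OK: (M_NAV, SIG_OK) → (M_HALT, drive_fwd)
try SIG_LOST: (M_NAV, SIG_LOST) → (M_NAV, open_gripper)  ← matches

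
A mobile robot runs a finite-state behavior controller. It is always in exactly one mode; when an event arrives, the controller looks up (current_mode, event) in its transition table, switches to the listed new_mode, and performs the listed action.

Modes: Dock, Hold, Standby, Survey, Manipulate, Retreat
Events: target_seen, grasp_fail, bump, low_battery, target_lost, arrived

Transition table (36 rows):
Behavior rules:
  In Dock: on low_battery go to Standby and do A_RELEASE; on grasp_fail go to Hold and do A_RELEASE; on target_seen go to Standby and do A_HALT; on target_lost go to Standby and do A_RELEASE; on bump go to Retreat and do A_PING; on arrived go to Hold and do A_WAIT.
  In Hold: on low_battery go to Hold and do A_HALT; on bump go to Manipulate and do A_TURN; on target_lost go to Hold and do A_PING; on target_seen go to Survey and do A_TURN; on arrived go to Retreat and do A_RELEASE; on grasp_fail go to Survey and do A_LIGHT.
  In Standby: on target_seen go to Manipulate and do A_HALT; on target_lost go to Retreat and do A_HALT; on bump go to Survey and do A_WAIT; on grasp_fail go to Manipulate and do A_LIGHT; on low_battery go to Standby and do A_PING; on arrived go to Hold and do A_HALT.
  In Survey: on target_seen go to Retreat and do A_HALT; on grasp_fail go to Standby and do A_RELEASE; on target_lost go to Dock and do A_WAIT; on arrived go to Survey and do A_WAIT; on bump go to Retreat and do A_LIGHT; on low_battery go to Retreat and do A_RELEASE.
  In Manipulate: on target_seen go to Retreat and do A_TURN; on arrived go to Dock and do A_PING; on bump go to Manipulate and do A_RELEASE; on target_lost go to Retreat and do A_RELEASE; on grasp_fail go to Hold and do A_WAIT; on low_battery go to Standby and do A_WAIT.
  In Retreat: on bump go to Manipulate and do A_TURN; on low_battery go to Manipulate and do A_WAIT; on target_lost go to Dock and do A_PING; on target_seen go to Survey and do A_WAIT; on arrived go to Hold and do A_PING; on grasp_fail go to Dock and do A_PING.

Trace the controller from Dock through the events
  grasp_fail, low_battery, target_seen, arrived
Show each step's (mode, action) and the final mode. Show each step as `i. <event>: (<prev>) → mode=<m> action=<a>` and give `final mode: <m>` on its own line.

1. grasp_fail: (Dock) → mode=Hold action=A_RELEASE
2. low_battery: (Hold) → mode=Hold action=A_HALT
3. target_seen: (Hold) → mode=Survey action=A_TURN
4. arrived: (Survey) → mode=Survey action=A_WAIT

final mode: Survey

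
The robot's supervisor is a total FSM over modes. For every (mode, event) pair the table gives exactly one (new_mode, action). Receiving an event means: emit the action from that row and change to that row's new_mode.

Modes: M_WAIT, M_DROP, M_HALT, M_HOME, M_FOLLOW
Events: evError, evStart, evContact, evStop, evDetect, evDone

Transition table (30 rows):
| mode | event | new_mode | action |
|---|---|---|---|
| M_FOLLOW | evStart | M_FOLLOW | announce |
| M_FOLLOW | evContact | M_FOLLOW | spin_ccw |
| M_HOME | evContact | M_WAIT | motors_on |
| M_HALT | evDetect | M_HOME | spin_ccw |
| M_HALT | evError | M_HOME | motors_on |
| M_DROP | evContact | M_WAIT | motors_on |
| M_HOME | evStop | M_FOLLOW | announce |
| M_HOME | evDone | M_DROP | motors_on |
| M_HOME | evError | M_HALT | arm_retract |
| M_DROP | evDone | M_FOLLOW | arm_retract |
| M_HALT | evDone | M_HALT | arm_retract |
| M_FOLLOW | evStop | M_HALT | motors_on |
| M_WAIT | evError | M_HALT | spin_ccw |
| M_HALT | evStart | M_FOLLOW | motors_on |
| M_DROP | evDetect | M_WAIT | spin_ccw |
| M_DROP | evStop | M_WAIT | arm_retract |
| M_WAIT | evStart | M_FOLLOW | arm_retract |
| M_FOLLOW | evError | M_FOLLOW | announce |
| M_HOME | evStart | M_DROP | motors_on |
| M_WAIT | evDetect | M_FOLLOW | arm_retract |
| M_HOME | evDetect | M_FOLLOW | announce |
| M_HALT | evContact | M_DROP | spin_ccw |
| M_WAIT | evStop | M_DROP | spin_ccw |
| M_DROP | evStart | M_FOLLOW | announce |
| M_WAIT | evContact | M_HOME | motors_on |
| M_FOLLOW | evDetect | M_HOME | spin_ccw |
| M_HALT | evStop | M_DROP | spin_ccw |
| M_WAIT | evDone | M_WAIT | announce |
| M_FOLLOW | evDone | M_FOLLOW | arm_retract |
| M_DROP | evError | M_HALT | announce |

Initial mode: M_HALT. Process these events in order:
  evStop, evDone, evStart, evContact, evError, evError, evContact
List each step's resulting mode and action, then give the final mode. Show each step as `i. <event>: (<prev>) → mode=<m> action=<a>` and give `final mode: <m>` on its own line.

final mode: M_FOLLOW

1. evStop: (M_HALT) → mode=M_DROP action=spin_ccw
2. evDone: (M_DROP) → mode=M_FOLLOW action=arm_retract
3. evStart: (M_FOLLOW) → mode=M_FOLLOW action=announce
4. evContact: (M_FOLLOW) → mode=M_FOLLOW action=spin_ccw
5. evError: (M_FOLLOW) → mode=M_FOLLOW action=announce
6. evError: (M_FOLLOW) → mode=M_FOLLOW action=announce
7. evContact: (M_FOLLOW) → mode=M_FOLLOW action=spin_ccw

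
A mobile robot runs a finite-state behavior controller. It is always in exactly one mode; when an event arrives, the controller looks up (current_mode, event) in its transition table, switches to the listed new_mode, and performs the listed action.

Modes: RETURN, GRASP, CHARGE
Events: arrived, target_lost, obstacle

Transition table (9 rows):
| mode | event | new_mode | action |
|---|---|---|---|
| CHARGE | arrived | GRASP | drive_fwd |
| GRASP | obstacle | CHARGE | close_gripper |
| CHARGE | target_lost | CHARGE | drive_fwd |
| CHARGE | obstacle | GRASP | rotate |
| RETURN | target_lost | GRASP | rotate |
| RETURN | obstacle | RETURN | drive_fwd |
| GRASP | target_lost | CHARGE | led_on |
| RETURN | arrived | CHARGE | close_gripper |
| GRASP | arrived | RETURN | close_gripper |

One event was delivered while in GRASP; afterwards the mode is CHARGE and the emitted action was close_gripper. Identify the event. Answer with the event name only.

obstacle

try arrived: (GRASP, arrived) → (RETURN, close_gripper)
try target_lost: (GRASP, target_lost) → (CHARGE, led_on)
try obstacle: (GRASP, obstacle) → (CHARGE, close_gripper)  ← matches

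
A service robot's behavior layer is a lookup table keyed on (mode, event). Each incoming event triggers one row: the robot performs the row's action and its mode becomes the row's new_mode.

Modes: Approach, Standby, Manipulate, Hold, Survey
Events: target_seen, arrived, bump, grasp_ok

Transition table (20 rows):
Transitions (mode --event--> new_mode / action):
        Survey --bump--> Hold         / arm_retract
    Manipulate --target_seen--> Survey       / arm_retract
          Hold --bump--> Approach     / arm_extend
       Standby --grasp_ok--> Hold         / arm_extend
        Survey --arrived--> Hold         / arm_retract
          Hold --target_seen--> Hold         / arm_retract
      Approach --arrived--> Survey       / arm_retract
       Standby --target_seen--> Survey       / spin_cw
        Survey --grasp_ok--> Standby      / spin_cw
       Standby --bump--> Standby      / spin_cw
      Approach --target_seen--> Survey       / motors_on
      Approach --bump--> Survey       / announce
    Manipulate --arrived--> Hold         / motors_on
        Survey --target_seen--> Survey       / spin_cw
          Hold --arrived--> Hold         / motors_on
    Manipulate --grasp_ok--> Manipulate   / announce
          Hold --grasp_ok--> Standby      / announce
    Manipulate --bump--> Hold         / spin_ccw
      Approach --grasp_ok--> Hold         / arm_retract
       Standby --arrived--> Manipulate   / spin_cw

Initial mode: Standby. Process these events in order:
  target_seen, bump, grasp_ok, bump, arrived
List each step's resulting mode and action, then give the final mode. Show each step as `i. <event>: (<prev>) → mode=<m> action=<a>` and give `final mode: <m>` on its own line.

final mode: Manipulate

1. target_seen: (Standby) → mode=Survey action=spin_cw
2. bump: (Survey) → mode=Hold action=arm_retract
3. grasp_ok: (Hold) → mode=Standby action=announce
4. bump: (Standby) → mode=Standby action=spin_cw
5. arrived: (Standby) → mode=Manipulate action=spin_cw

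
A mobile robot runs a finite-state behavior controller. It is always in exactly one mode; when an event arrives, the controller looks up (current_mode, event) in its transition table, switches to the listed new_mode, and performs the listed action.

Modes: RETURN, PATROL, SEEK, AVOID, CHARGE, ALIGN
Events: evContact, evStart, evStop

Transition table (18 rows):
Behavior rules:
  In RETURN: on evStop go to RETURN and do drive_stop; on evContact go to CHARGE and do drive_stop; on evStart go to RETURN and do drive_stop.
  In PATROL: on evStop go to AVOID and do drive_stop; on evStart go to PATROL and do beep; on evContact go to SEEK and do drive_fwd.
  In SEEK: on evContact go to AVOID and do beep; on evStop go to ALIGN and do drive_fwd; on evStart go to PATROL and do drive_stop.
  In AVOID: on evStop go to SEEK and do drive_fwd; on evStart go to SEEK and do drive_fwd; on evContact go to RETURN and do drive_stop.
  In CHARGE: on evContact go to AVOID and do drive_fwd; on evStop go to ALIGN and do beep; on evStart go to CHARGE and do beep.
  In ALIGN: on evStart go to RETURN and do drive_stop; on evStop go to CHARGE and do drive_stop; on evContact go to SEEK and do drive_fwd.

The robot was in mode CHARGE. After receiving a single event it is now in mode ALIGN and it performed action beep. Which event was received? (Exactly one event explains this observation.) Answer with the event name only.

evStop

try evContact: (CHARGE, evContact) → (AVOID, drive_fwd)
try evStart: (CHARGE, evStart) → (CHARGE, beep)
try evStop: (CHARGE, evStop) → (ALIGN, beep)  ← matches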